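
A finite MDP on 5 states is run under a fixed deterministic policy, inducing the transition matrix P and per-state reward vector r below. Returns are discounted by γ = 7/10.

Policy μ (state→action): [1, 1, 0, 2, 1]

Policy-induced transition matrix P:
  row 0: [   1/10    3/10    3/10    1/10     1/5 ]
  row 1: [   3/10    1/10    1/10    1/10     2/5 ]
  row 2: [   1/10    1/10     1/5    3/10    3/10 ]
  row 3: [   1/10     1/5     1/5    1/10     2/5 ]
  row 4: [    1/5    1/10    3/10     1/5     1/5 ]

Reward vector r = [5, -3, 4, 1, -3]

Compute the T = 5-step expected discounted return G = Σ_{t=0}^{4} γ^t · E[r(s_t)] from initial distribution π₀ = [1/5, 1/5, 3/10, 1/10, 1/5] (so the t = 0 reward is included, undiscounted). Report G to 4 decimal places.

G = 2.0955

t=0: π = [0.2000, 0.2000, 0.3000, 0.1000, 0.2000], E[r] = 1.1000, γ^t·E[r] = 1.100000, running G = 1.100000
t=1: π = [0.1600, 0.1500, 0.2200, 0.1800, 0.2900], E[r] = 0.5400, γ^t·E[r] = 0.378000, running G = 1.478000
t=2: π = [0.1590, 0.1500, 0.2300, 0.1730, 0.2880], E[r] = 0.5740, γ^t·E[r] = 0.281260, running G = 1.759260
t=3: π = [0.1588, 0.1491, 0.2297, 0.1748, 0.2876], E[r] = 0.5775, γ^t·E[r] = 0.198083, running G = 1.957343
t=4: π = [0.1586, 0.1492, 0.2297, 0.1747, 0.2878], E[r] = 0.5756, γ^t·E[r] = 0.138190, running G = 2.095532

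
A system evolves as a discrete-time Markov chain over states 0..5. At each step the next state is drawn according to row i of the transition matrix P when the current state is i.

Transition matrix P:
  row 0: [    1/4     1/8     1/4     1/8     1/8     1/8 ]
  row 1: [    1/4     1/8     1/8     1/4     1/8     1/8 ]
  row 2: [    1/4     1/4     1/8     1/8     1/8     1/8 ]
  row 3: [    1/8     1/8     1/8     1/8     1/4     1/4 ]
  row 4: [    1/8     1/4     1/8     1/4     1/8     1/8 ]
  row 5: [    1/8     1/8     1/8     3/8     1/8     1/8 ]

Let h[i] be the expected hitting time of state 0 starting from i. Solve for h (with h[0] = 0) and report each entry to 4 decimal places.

h = [0.0000, 5.4484, 5.3525, 6.2158, 6.1295, 6.2254]

First-step conditioning: h[0] = 0; for i ≠ 0, h[i] = 1 + Σ_k P[i][k]·h[k].
  h[1] = 1 + 1/8·h[1] + 1/8·h[2] + 1/4·h[3] + 1/8·h[4] + 1/8·h[5]
  h[2] = 1 + 1/4·h[1] + 1/8·h[2] + 1/8·h[3] + 1/8·h[4] + 1/8·h[5]
  h[3] = 1 + 1/8·h[1] + 1/8·h[2] + 1/8·h[3] + 1/4·h[4] + 1/4·h[5]
  h[4] = 1 + 1/4·h[1] + 1/8·h[2] + 1/4·h[3] + 1/8·h[4] + 1/8·h[5]
  h[5] = 1 + 1/8·h[1] + 1/8·h[2] + 3/8·h[3] + 1/8·h[4] + 1/8·h[5]
Solving the 5×5 linear system over states ≠ 0 gives exactly h = [0, 2272/417, 744/139, 864/139, 852/139, 2596/417] (h[0] = 0 is the target).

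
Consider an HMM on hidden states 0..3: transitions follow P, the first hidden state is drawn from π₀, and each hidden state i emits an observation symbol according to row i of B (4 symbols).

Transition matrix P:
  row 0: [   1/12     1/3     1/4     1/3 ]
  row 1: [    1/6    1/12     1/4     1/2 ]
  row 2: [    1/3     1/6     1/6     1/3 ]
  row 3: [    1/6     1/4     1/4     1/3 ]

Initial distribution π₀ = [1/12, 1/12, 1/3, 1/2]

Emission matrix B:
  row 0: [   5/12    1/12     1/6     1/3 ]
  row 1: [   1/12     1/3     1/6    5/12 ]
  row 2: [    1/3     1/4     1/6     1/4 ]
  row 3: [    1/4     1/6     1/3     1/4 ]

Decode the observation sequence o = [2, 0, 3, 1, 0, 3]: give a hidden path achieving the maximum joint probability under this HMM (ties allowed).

path = [3, 2, 0, 1, 3, 1]

t=0: δ = [1.389e-02, 1.389e-02, 5.556e-02, 1.667e-01]  (obs o_0=2)
t=1: δ = [1.157e-02, 3.472e-03, 1.389e-02, 1.389e-02]  ψ = [3, 3, 3, 3]  (obs o_1=0)
t=2: δ = [1.543e-03, 1.608e-03, 8.681e-04, 1.157e-03]  ψ = [2, 0, 3, 2]  (obs o_2=3)
t=3: δ = [2.411e-05, 1.715e-04, 1.005e-04, 1.340e-04]  ψ = [2, 0, 1, 1]  (obs o_3=1)
t=4: δ = [1.395e-05, 2.791e-06, 1.429e-05, 2.143e-05]  ψ = [2, 3, 1, 1]  (obs o_4=0)
t=5: δ = [1.588e-06, 2.233e-06, 1.340e-06, 1.786e-06]  ψ = [2, 3, 3, 3]  (obs o_5=3)
backtrack: best end state = 1; path = [3, 2, 0, 1, 3, 1]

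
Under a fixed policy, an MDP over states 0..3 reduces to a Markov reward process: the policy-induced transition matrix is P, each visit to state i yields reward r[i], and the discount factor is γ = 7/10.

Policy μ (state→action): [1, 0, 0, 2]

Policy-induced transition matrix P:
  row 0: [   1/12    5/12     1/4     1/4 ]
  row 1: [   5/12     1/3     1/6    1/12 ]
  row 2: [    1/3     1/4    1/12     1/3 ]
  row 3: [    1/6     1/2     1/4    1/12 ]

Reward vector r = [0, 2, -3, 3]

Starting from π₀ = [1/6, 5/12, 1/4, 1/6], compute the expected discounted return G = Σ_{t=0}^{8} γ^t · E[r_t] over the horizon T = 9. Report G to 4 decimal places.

t=0: π = [0.1667, 0.4167, 0.2500, 0.1667], E[r] = 0.5833, γ^t·E[r] = 0.583333, running G = 0.583333
t=1: π = [0.2986, 0.3542, 0.1736, 0.1736], E[r] = 0.7083, γ^t·E[r] = 0.495833, running G = 1.079167
t=2: π = [0.2593, 0.3727, 0.1916, 0.1765], E[r] = 0.7002, γ^t·E[r] = 0.343113, running G = 1.422280
t=3: π = [0.2702, 0.3684, 0.1870, 0.1744], E[r] = 0.6990, γ^t·E[r] = 0.239766, running G = 1.662046
t=4: π = [0.2674, 0.3693, 0.1881, 0.1751], E[r] = 0.6996, γ^t·E[r] = 0.167978, running G = 1.830024
t=5: π = [0.2681, 0.3691, 0.1879, 0.1749], E[r] = 0.6995, γ^t·E[r] = 0.117558, running G = 1.947582
t=6: π = [0.2679, 0.3692, 0.1879, 0.1750], E[r] = 0.6995, γ^t·E[r] = 0.082295, running G = 2.029877
t=7: π = [0.2680, 0.3692, 0.1879, 0.1750], E[r] = 0.6995, γ^t·E[r] = 0.057606, running G = 2.087483
t=8: π = [0.2679, 0.3692, 0.1879, 0.1750], E[r] = 0.6995, γ^t·E[r] = 0.040324, running G = 2.127807

G = 2.1278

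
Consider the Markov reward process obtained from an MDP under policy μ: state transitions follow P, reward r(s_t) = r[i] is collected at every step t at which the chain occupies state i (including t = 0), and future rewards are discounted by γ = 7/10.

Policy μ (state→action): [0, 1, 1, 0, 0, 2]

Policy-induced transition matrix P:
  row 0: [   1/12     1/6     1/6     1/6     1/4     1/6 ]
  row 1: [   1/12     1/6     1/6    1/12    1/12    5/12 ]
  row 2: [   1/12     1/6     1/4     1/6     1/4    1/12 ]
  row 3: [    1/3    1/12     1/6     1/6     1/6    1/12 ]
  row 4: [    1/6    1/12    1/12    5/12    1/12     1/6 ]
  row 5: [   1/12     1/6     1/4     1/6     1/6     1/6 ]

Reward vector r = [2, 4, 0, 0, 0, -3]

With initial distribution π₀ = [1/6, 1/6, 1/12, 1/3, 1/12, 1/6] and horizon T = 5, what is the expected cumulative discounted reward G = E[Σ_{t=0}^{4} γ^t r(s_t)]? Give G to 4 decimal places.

t=0: π = [0.1667, 0.1667, 0.0833, 0.3333, 0.0833, 0.1667], E[r] = 0.5000, γ^t·E[r] = 0.500000, running G = 0.500000
t=1: π = [0.1736, 0.1319, 0.1806, 0.1736, 0.1667, 0.1736], E[r] = 0.3542, γ^t·E[r] = 0.247917, running G = 0.747917
t=2: π = [0.1406, 0.1383, 0.1823, 0.1973, 0.1713, 0.1701], E[r] = 0.3241, γ^t·E[r] = 0.158796, running G = 0.906713
t=3: π = [0.1469, 0.1359, 0.1818, 0.1980, 0.1678, 0.1696], E[r] = 0.3288, γ^t·E[r] = 0.112795, running G = 1.019508
t=4: π = [0.1468, 0.1362, 0.1820, 0.1973, 0.1687, 0.1690], E[r] = 0.3313, γ^t·E[r] = 0.079554, running G = 1.099062

G = 1.0991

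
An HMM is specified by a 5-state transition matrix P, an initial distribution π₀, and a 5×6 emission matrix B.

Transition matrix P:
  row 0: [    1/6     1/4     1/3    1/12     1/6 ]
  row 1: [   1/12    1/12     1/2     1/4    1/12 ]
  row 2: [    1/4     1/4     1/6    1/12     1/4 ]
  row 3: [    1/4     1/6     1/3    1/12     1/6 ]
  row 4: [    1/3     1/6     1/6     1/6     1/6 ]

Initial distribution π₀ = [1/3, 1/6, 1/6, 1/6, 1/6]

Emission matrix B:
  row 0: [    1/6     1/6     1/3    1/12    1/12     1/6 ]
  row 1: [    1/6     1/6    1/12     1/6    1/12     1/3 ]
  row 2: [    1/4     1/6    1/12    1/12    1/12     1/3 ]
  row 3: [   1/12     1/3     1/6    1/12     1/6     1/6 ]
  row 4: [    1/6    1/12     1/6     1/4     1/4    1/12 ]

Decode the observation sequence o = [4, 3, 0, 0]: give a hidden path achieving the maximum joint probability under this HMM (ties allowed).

path = [4, 4, 0, 2]

t=0: δ = [2.778e-02, 1.389e-02, 1.389e-02, 2.778e-02, 4.167e-02]  (obs o_0=4)
t=1: δ = [1.157e-03, 1.157e-03, 7.716e-04, 5.787e-04, 1.736e-03]  ψ = [4, 0, 0, 4, 4]  (obs o_1=3)
t=2: δ = [9.645e-05, 4.823e-05, 1.447e-04, 2.411e-05, 4.823e-05]  ψ = [4, 0, 1, 1, 4]  (obs o_2=0)
t=3: δ = [6.028e-06, 6.028e-06, 8.038e-06, 1.005e-06, 6.028e-06]  ψ = [2, 2, 0, 1, 2]  (obs o_3=0)
backtrack: best end state = 2; path = [4, 4, 0, 2]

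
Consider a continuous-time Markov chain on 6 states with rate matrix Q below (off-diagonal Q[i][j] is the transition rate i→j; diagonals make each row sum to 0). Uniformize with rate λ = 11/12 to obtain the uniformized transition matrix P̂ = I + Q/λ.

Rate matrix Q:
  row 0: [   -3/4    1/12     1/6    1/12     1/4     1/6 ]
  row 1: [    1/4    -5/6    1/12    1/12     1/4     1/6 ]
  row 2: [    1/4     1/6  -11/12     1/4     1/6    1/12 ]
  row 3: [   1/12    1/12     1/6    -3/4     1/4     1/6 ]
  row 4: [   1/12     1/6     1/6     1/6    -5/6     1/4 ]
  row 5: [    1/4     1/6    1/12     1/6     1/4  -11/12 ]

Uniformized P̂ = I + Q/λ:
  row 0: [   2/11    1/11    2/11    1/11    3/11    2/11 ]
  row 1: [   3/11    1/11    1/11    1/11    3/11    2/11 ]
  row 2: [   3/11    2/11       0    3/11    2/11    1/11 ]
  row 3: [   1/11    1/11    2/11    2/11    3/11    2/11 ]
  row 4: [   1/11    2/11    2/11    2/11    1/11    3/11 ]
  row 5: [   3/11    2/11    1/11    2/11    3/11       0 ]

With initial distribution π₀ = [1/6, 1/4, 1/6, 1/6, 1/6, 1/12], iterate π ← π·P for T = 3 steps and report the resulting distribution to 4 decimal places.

π = [0.1862, 0.1377, 0.1305, 0.1646, 0.2206, 0.1605]

t=0: π = [0.1667, 0.2500, 0.1667, 0.1667, 0.1667, 0.0833]
t=1: π = [0.1970, 0.1288, 0.1212, 0.1591, 0.2273, 0.1667]
t=2: π = [0.1846, 0.1377, 0.1329, 0.1632, 0.2204, 0.1612]
t=3: π = [0.1862, 0.1377, 0.1305, 0.1646, 0.2206, 0.1605]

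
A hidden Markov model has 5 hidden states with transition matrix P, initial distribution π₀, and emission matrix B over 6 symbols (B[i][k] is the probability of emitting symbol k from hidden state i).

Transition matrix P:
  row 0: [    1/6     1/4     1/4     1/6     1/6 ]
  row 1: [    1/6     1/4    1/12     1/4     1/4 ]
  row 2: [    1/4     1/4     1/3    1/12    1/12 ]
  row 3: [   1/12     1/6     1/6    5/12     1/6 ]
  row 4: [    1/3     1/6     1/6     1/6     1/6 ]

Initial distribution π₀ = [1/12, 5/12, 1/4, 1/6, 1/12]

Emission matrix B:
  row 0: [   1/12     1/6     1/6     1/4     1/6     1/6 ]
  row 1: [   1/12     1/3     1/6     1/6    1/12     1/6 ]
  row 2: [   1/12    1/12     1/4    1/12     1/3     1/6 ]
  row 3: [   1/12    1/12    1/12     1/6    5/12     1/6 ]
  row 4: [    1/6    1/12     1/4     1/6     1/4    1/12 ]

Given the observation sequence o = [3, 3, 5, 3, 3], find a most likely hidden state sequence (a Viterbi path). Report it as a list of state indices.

t=0: δ = [2.083e-02, 6.944e-02, 2.083e-02, 2.778e-02, 1.389e-02]  (obs o_0=3)
t=1: δ = [2.894e-03, 2.894e-03, 5.787e-04, 2.894e-03, 2.894e-03]  ψ = [1, 1, 2, 1, 1]  (obs o_1=3)
t=2: δ = [1.608e-04, 1.206e-04, 1.206e-04, 2.009e-04, 6.028e-05]  ψ = [4, 0, 0, 3, 1]  (obs o_2=5)
t=3: δ = [7.535e-06, 6.698e-06, 3.349e-06, 1.395e-05, 5.582e-06]  ψ = [2, 0, 0, 3, 3]  (obs o_3=3)
t=4: δ = [4.651e-07, 3.876e-07, 1.938e-07, 9.690e-07, 3.876e-07]  ψ = [4, 3, 3, 3, 3]  (obs o_4=3)
backtrack: best end state = 3; path = [1, 3, 3, 3, 3]

path = [1, 3, 3, 3, 3]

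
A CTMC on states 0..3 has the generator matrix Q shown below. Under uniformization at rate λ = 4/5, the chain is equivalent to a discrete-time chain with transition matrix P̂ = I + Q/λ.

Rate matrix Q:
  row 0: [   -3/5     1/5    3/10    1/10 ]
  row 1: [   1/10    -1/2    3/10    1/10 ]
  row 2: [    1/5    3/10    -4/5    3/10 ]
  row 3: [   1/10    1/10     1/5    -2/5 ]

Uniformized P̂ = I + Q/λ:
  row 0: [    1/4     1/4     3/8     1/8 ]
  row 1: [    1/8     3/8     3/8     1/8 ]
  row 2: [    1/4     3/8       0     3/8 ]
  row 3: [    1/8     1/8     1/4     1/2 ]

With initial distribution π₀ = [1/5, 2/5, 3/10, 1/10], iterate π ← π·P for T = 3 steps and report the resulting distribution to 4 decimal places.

π = [0.1789, 0.2834, 0.2461, 0.2916]

t=0: π = [0.2000, 0.4000, 0.3000, 0.1000]
t=1: π = [0.1875, 0.3250, 0.2500, 0.2375]
t=2: π = [0.1797, 0.2922, 0.2516, 0.2766]
t=3: π = [0.1789, 0.2834, 0.2461, 0.2916]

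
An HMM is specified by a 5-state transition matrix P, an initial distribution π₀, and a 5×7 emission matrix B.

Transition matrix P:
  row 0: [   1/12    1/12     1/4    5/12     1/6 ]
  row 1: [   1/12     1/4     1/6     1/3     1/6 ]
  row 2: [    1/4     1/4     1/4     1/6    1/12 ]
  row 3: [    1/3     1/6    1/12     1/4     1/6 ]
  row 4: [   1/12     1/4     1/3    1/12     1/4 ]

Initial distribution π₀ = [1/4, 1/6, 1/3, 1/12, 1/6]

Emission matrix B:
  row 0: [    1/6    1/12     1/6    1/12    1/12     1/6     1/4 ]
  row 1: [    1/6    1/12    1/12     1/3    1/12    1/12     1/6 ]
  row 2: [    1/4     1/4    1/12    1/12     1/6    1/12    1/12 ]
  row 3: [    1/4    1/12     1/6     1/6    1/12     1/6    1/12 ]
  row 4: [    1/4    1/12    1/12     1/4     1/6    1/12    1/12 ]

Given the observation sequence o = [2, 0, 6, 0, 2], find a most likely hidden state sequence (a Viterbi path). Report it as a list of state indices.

path = [0, 3, 0, 3, 0]

t=0: δ = [4.167e-02, 1.389e-02, 2.778e-02, 1.389e-02, 1.389e-02]  (obs o_0=2)
t=1: δ = [1.157e-03, 1.157e-03, 2.604e-03, 4.340e-03, 1.736e-03]  ψ = [2, 2, 0, 0, 0]  (obs o_1=0)
t=2: δ = [3.617e-04, 1.206e-04, 5.425e-05, 9.042e-05, 6.028e-05]  ψ = [3, 3, 2, 3, 3]  (obs o_2=6)
t=3: δ = [5.023e-06, 5.023e-06, 2.261e-05, 3.768e-05, 1.507e-05]  ψ = [0, 0, 0, 0, 0]  (obs o_3=0)
t=4: δ = [2.093e-06, 5.233e-07, 4.710e-07, 1.570e-06, 5.233e-07]  ψ = [3, 3, 2, 3, 3]  (obs o_4=2)
backtrack: best end state = 0; path = [0, 3, 0, 3, 0]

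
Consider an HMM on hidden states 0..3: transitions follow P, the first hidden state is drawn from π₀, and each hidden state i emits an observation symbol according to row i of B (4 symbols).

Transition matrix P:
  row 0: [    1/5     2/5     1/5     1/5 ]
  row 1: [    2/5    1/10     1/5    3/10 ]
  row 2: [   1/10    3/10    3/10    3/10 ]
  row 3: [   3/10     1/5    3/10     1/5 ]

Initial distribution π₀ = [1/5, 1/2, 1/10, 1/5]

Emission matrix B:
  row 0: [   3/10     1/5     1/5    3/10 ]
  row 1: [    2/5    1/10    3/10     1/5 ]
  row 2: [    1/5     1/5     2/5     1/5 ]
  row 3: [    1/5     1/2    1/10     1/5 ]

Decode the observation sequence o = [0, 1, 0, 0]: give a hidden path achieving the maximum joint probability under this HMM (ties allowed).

t=0: δ = [6.000e-02, 2.000e-01, 2.000e-02, 4.000e-02]  (obs o_0=0)
t=1: δ = [1.600e-02, 2.400e-03, 8.000e-03, 3.000e-02]  ψ = [1, 0, 1, 1]  (obs o_1=1)
t=2: δ = [2.700e-03, 2.560e-03, 1.800e-03, 1.200e-03]  ψ = [3, 0, 3, 3]  (obs o_2=0)
t=3: δ = [3.072e-04, 4.320e-04, 1.080e-04, 1.536e-04]  ψ = [1, 0, 0, 1]  (obs o_3=0)
backtrack: best end state = 1; path = [1, 3, 0, 1]

path = [1, 3, 0, 1]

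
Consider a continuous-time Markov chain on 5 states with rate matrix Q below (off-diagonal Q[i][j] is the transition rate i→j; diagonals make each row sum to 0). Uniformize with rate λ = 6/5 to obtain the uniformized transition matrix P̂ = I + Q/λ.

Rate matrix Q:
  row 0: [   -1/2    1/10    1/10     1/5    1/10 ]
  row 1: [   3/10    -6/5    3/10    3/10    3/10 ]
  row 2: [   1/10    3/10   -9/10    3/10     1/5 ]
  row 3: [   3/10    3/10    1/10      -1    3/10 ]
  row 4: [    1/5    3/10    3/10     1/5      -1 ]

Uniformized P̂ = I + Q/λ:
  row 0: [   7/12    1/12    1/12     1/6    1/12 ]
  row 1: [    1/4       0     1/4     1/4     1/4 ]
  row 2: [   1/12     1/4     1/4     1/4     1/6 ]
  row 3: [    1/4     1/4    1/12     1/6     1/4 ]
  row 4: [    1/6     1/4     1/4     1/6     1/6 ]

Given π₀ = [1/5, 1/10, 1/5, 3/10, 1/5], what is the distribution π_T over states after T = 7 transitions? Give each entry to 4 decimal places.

π = [0.3121, 0.1584, 0.1657, 0.1937, 0.1700]

t=0: π = [0.2000, 0.1000, 0.2000, 0.3000, 0.2000]
t=1: π = [0.2667, 0.1917, 0.1667, 0.1917, 0.1833]
t=2: π = [0.2958, 0.1576, 0.1736, 0.1965, 0.1764]
t=3: π = [0.3050, 0.1613, 0.1679, 0.1943, 0.1715]
t=4: π = [0.3094, 0.1588, 0.1668, 0.1941, 0.1709]
t=5: π = [0.3111, 0.1587, 0.1661, 0.1938, 0.1703]
t=6: π = [0.3118, 0.1585, 0.1659, 0.1937, 0.1701]
t=7: π = [0.3121, 0.1584, 0.1657, 0.1937, 0.1700]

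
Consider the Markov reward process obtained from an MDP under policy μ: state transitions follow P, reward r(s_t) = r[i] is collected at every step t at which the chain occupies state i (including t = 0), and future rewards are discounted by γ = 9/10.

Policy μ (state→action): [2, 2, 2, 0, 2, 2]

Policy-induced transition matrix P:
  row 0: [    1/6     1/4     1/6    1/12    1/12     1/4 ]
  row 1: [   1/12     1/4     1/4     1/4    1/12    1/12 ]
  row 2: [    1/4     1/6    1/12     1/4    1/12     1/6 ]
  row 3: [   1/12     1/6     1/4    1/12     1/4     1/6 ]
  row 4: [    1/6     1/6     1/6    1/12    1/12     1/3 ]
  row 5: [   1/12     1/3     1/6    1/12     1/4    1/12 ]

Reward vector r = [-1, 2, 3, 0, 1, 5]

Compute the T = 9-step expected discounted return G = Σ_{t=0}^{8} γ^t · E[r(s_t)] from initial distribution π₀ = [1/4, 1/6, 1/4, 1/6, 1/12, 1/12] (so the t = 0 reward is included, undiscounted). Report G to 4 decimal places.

t=0: π = [0.2500, 0.1667, 0.2500, 0.1667, 0.0833, 0.0833], E[r] = 1.3333, γ^t·E[r] = 1.333333, running G = 1.333333
t=1: π = [0.1528, 0.2153, 0.1736, 0.1528, 0.1250, 0.1806], E[r] = 1.8264, γ^t·E[r] = 1.643750, running G = 2.977083
t=2: π = [0.1354, 0.2274, 0.1829, 0.1481, 0.1389, 0.1672], E[r] = 1.8432, γ^t·E[r] = 1.492969, running G = 4.470052
t=3: π = [0.1367, 0.2248, 0.1827, 0.1517, 0.1359, 0.1682], E[r] = 1.8380, γ^t·E[r] = 1.339910, running G = 5.809962
t=4: π = [0.1365, 0.2248, 0.1828, 0.1513, 0.1367, 0.1680], E[r] = 1.8380, γ^t·E[r] = 1.205927, running G = 7.015889
t=5: π = [0.1366, 0.2248, 0.1828, 0.1513, 0.1365, 0.1681], E[r] = 1.8383, γ^t·E[r] = 1.085470, running G = 8.101359
t=6: π = [0.1366, 0.2248, 0.1828, 0.1513, 0.1366, 0.1681], E[r] = 1.8382, γ^t·E[r] = 0.976912, running G = 9.078272
t=7: π = [0.1366, 0.2248, 0.1828, 0.1513, 0.1366, 0.1681], E[r] = 1.8382, γ^t·E[r] = 0.879223, running G = 9.957495
t=8: π = [0.1366, 0.2248, 0.1828, 0.1513, 0.1366, 0.1681], E[r] = 1.8382, γ^t·E[r] = 0.791300, running G = 10.748795

G = 10.7488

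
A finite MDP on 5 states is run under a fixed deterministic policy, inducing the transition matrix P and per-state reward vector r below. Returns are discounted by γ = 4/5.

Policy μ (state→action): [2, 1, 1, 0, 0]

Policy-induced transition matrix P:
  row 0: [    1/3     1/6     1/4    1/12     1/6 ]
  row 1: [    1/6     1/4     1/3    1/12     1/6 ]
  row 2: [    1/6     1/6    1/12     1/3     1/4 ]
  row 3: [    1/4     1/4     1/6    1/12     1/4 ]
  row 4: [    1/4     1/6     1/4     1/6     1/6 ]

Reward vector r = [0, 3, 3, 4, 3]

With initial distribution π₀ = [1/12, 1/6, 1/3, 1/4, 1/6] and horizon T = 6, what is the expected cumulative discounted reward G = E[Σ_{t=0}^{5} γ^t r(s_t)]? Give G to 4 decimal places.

t=0: π = [0.0833, 0.1667, 0.3333, 0.2500, 0.1667], E[r] = 3.0000, γ^t·E[r] = 3.000000, running G = 3.000000
t=1: π = [0.2153, 0.2014, 0.1875, 0.1806, 0.2153], E[r] = 2.5347, γ^t·E[r] = 2.027778, running G = 5.027778
t=2: π = [0.2355, 0.1985, 0.2205, 0.1481, 0.1973], E[r] = 2.4416, γ^t·E[r] = 1.562593, running G = 6.590370
t=3: π = [0.2347, 0.1956, 0.2174, 0.1549, 0.1974], E[r] = 2.4508, γ^t·E[r] = 1.254790, running G = 7.845160
t=4: π = [0.2351, 0.1959, 0.2171, 0.1541, 0.1977], E[r] = 2.4487, γ^t·E[r] = 1.002994, running G = 8.848155
t=5: π = [0.2352, 0.1958, 0.2173, 0.1541, 0.1976], E[r] = 2.4486, γ^t·E[r] = 0.802345, running G = 9.650500

G = 9.6505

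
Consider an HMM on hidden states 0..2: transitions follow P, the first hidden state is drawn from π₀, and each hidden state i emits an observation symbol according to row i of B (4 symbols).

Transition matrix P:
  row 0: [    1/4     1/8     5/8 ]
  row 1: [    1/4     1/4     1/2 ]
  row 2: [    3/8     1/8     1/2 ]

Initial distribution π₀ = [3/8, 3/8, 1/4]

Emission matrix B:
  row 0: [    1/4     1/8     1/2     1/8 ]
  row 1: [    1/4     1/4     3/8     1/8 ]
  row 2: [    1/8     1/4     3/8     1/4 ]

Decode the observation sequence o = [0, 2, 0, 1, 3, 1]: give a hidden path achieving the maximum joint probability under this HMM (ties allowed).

t=0: δ = [9.375e-02, 9.375e-02, 3.125e-02]  (obs o_0=0)
t=1: δ = [1.172e-02, 8.789e-03, 2.197e-02]  ψ = [0, 1, 0]  (obs o_1=2)
t=2: δ = [2.060e-03, 6.866e-04, 1.373e-03]  ψ = [2, 2, 2]  (obs o_2=0)
t=3: δ = [6.437e-05, 6.437e-05, 3.219e-04]  ψ = [0, 0, 0]  (obs o_3=1)
t=4: δ = [1.509e-05, 5.029e-06, 4.023e-05]  ψ = [2, 2, 2]  (obs o_4=3)
t=5: δ = [1.886e-06, 1.257e-06, 5.029e-06]  ψ = [2, 2, 2]  (obs o_5=1)
backtrack: best end state = 2; path = [0, 2, 0, 2, 2, 2]

path = [0, 2, 0, 2, 2, 2]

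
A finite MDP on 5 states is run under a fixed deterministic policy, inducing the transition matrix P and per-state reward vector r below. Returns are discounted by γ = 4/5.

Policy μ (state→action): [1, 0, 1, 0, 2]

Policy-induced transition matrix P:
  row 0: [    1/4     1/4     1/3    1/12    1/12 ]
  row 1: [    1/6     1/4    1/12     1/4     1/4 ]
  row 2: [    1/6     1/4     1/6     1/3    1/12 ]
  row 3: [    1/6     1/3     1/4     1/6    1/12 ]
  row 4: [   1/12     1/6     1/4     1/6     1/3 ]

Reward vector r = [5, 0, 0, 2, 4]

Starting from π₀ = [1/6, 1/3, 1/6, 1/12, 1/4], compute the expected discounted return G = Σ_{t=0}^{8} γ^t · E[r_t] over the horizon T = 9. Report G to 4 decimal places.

G = 8.4695

t=0: π = [0.1667, 0.3333, 0.1667, 0.0833, 0.2500], E[r] = 2.0000, γ^t·E[r] = 2.000000, running G = 2.000000
t=1: π = [0.1597, 0.2361, 0.1944, 0.2083, 0.2014], E[r] = 2.0208, γ^t·E[r] = 1.616667, running G = 3.616667
t=2: π = [0.1632, 0.2506, 0.2078, 0.2054, 0.1730], E[r] = 1.9190, γ^t·E[r] = 1.228148, running G = 4.844815
t=3: π = [0.1658, 0.2527, 0.2045, 0.2086, 0.1684], E[r] = 1.9198, γ^t·E[r] = 0.982938, running G = 5.827753
t=4: π = [0.1665, 0.2534, 0.2047, 0.2080, 0.1675], E[r] = 1.9184, γ^t·E[r] = 0.785788, running G = 6.613541
t=5: π = [0.1666, 0.2534, 0.2046, 0.2080, 0.1674], E[r] = 1.9187, γ^t·E[r] = 0.628717, running G = 7.242258
t=6: π = [0.1666, 0.2534, 0.2046, 0.2080, 0.1674], E[r] = 1.9187, γ^t·E[r] = 0.502965, running G = 7.745223
t=7: π = [0.1666, 0.2534, 0.2046, 0.2080, 0.1674], E[r] = 1.9187, γ^t·E[r] = 0.402373, running G = 8.147596
t=8: π = [0.1666, 0.2534, 0.2046, 0.2080, 0.1674], E[r] = 1.9187, γ^t·E[r] = 0.321898, running G = 8.469494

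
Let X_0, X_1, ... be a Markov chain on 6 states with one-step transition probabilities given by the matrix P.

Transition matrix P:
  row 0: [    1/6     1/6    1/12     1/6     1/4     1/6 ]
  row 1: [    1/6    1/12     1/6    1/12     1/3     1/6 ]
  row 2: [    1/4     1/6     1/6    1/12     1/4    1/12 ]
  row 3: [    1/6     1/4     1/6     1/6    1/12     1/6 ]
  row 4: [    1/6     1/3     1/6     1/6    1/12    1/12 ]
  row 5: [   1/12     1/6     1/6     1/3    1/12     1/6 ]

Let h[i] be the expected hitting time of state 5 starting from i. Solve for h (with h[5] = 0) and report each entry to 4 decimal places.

First-step conditioning: h[5] = 0; for i ≠ 5, h[i] = 1 + Σ_k P[i][k]·h[k].
  h[0] = 1 + 1/6·h[0] + 1/6·h[1] + 1/12·h[2] + 1/6·h[3] + 1/4·h[4]
  h[1] = 1 + 1/6·h[0] + 1/12·h[1] + 1/6·h[2] + 1/12·h[3] + 1/3·h[4]
  h[2] = 1 + 1/4·h[0] + 1/6·h[1] + 1/6·h[2] + 1/12·h[3] + 1/4·h[4]
  h[3] = 1 + 1/6·h[0] + 1/4·h[1] + 1/6·h[2] + 1/6·h[3] + 1/12·h[4]
  h[4] = 1 + 1/6·h[0] + 1/3·h[1] + 1/6·h[2] + 1/6·h[3] + 1/12·h[4]
Solving the 5×5 linear system over states ≠ 5 gives exactly h = [57684/7937, 58464/7937, 62952/7937, 57420/7937, 62292/7937, 0] (h[5] = 0 is the target).

h = [7.2677, 7.3660, 7.9315, 7.2345, 7.8483, 0.0000]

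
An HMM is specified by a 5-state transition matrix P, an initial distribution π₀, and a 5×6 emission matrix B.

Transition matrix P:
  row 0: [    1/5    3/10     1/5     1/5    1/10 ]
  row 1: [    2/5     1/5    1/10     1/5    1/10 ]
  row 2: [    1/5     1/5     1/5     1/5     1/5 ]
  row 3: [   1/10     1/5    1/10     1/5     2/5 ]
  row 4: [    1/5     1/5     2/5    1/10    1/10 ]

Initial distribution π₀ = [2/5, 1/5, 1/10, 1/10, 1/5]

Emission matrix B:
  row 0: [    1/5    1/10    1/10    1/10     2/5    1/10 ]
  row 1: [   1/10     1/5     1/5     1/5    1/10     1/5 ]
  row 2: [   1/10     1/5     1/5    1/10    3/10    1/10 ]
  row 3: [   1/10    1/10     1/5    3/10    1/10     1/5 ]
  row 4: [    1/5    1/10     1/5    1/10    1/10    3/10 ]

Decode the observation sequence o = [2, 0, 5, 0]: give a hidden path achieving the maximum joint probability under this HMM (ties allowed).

t=0: δ = [4.000e-02, 4.000e-02, 2.000e-02, 2.000e-02, 4.000e-02]  (obs o_0=2)
t=1: δ = [3.200e-03, 1.200e-03, 1.600e-03, 8.000e-04, 1.600e-03]  ψ = [1, 0, 4, 0, 3]  (obs o_1=0)
t=2: δ = [6.400e-05, 1.920e-04, 6.400e-05, 1.280e-04, 9.600e-05]  ψ = [0, 0, 0, 0, 0]  (obs o_2=5)
t=3: δ = [1.536e-05, 3.840e-06, 3.840e-06, 3.840e-06, 1.024e-05]  ψ = [1, 1, 4, 1, 3]  (obs o_3=0)
backtrack: best end state = 0; path = [1, 0, 1, 0]

path = [1, 0, 1, 0]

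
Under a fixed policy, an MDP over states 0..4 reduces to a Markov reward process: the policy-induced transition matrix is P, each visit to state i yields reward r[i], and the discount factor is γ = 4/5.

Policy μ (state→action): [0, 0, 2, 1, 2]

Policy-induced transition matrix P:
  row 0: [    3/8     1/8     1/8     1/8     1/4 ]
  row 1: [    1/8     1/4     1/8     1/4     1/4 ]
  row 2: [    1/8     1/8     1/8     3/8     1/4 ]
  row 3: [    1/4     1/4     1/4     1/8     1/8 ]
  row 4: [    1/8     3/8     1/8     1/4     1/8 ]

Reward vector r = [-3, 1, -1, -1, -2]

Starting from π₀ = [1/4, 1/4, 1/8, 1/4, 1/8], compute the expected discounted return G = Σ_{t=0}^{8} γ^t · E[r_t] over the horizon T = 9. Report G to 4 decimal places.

t=0: π = [0.2500, 0.2500, 0.1250, 0.2500, 0.1250], E[r] = -1.1250, γ^t·E[r] = -1.125000, running G = -1.125000
t=1: π = [0.2188, 0.2188, 0.1563, 0.2031, 0.2031], E[r] = -1.2031, γ^t·E[r] = -0.962500, running G = -2.087500
t=2: π = [0.2051, 0.2285, 0.1504, 0.2168, 0.1992], E[r] = -1.1523, γ^t·E[r] = -0.737500, running G = -2.825000
t=3: π = [0.2034, 0.2305, 0.1521, 0.2161, 0.1980], E[r] = -1.1438, γ^t·E[r] = -0.585625, running G = -3.410625
t=4: π = [0.2029, 0.2303, 0.1520, 0.2166, 0.1982], E[r] = -1.1433, γ^t·E[r] = -0.468300, running G = -3.878925
t=5: π = [0.2028, 0.2304, 0.1521, 0.2166, 0.1981], E[r] = -1.1429, γ^t·E[r] = -0.374496, running G = -4.253421
t=6: π = [0.2028, 0.2304, 0.1521, 0.2166, 0.1982], E[r] = -1.1429, γ^t·E[r] = -0.299598, running G = -4.553019
t=7: π = [0.2028, 0.2304, 0.1521, 0.2166, 0.1982], E[r] = -1.1429, γ^t·E[r] = -0.239675, running G = -4.792693
t=8: π = [0.2028, 0.2304, 0.1521, 0.2166, 0.1982], E[r] = -1.1429, γ^t·E[r] = -0.191740, running G = -4.984433

G = -4.9844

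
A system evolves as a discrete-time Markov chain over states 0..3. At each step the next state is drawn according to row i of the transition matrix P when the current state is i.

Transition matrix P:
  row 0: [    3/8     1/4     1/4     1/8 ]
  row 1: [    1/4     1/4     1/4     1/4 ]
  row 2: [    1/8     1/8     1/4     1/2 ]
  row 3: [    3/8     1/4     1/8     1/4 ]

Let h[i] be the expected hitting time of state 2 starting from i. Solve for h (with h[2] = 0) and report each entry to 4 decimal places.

h = [4.3922, 4.4706, 0.0000, 5.0196]

First-step conditioning: h[2] = 0; for i ≠ 2, h[i] = 1 + Σ_k P[i][k]·h[k].
  h[0] = 1 + 3/8·h[0] + 1/4·h[1] + 1/8·h[3]
  h[1] = 1 + 1/4·h[0] + 1/4·h[1] + 1/4·h[3]
  h[3] = 1 + 3/8·h[0] + 1/4·h[1] + 1/4·h[3]
Solving the 3×3 linear system over states ≠ 2 gives exactly h = [224/51, 76/17, 0, 256/51] (h[2] = 0 is the target).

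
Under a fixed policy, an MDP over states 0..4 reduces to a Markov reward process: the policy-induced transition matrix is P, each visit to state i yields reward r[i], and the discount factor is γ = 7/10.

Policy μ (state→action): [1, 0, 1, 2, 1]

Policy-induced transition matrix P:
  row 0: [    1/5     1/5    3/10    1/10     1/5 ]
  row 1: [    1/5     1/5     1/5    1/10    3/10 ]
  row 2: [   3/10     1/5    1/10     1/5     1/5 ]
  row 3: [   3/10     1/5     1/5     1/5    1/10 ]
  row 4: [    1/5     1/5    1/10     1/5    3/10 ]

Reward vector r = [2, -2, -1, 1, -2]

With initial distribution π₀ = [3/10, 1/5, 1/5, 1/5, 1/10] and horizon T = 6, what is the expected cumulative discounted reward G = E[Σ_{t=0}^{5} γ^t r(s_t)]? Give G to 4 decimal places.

G = -0.7830

t=0: π = [0.3000, 0.2000, 0.2000, 0.2000, 0.1000], E[r] = 0.0000, γ^t·E[r] = 0.000000, running G = 0.000000
t=1: π = [0.2400, 0.2000, 0.2000, 0.1500, 0.2100], E[r] = -0.3900, γ^t·E[r] = -0.273000, running G = -0.273000
t=2: π = [0.2350, 0.2000, 0.1830, 0.1560, 0.2260], E[r] = -0.4090, γ^t·E[r] = -0.200410, running G = -0.473410
t=3: π = [0.2339, 0.2000, 0.1826, 0.1565, 0.2270], E[r] = -0.4123, γ^t·E[r] = -0.141419, running G = -0.614829
t=4: π = [0.2339, 0.2000, 0.1824, 0.1566, 0.2271], E[r] = -0.4121, γ^t·E[r] = -0.098945, running G = -0.713774
t=5: π = [0.2339, 0.2000, 0.1824, 0.1566, 0.2270], E[r] = -0.4121, γ^t·E[r] = -0.069264, running G = -0.783038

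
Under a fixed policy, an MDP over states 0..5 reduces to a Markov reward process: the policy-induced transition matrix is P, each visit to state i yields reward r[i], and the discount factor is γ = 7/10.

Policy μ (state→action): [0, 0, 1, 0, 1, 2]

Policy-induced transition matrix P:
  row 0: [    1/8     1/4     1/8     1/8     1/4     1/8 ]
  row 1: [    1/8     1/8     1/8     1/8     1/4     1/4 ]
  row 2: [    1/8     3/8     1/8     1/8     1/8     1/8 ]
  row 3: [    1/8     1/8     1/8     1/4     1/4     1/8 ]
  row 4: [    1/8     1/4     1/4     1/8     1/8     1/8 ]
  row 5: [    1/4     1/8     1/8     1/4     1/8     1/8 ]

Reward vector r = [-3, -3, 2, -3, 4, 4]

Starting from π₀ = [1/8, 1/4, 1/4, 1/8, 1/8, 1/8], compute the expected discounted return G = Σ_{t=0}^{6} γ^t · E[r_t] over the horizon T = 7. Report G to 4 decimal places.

t=0: π = [0.1250, 0.2500, 0.2500, 0.1250, 0.1250, 0.1250], E[r] = 0.0000, γ^t·E[r] = 0.000000, running G = 0.000000
t=1: π = [0.1406, 0.2188, 0.1406, 0.1563, 0.1875, 0.1563], E[r] = 0.1094, γ^t·E[r] = 0.076563, running G = 0.076563
t=2: π = [0.1445, 0.2012, 0.1484, 0.1641, 0.1895, 0.1523], E[r] = 0.1348, γ^t·E[r] = 0.066035, running G = 0.142598
t=3: π = [0.1440, 0.2039, 0.1487, 0.1646, 0.1887, 0.1501], E[r] = 0.1155, γ^t·E[r] = 0.039609, running G = 0.182207
t=4: π = [0.1438, 0.2038, 0.1486, 0.1643, 0.1891, 0.1505], E[r] = 0.1197, γ^t·E[r] = 0.028745, running G = 0.210952
t=5: π = [0.1438, 0.2038, 0.1486, 0.1644, 0.1890, 0.1505], E[r] = 0.1193, γ^t·E[r] = 0.020058, running G = 0.231010
t=6: π = [0.1438, 0.2038, 0.1486, 0.1644, 0.1890, 0.1505], E[r] = 0.1193, γ^t·E[r] = 0.014038, running G = 0.245048

G = 0.2450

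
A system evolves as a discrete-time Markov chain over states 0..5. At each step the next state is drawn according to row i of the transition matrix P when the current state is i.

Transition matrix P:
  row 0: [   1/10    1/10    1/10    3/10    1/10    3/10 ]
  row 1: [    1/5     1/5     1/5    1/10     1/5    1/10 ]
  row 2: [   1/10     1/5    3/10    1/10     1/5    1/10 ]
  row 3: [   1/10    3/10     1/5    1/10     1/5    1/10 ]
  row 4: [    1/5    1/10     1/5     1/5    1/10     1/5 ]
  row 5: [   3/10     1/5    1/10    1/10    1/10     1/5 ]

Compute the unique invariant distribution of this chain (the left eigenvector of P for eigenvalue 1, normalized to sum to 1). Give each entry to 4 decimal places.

Balance equations π_j = Σ_i π_i·P[i][j]:
  π_0 = 1/10·π_0 + 1/5·π_1 + 1/10·π_2 + 1/10·π_3 + 1/5·π_4 + 3/10·π_5
  π_1 = 1/10·π_0 + 1/5·π_1 + 1/5·π_2 + 3/10·π_3 + 1/10·π_4 + 1/5·π_5
  π_2 = 1/10·π_0 + 1/5·π_1 + 3/10·π_2 + 1/5·π_3 + 1/5·π_4 + 1/10·π_5
  π_3 = 3/10·π_0 + 1/10·π_1 + 1/10·π_2 + 1/10·π_3 + 1/5·π_4 + 1/10·π_5
  π_4 = 1/10·π_0 + 1/5·π_1 + 1/5·π_2 + 1/5·π_3 + 1/10·π_4 + 1/10·π_5
  normalize: π_0 + π_1 + π_2 + π_3 + π_4 + π_5 = 1
Solving the linear system gives exactly π = [2321/13943, 2552/13943, 2585/13943, 2070/13943, 2115/13943, 2300/13943].

π = [0.1665, 0.1830, 0.1854, 0.1485, 0.1517, 0.1650]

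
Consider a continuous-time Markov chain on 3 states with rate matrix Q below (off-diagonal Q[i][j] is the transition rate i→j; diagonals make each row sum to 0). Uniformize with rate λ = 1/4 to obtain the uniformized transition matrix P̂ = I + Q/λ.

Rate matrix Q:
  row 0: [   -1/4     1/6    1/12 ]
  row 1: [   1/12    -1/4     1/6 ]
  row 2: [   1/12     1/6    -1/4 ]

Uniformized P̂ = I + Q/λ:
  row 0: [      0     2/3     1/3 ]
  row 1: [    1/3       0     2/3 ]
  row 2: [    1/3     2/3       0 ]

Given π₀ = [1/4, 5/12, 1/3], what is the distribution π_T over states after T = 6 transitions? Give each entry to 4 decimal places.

π = [0.2500, 0.4015, 0.3485]

t=0: π = [0.2500, 0.4167, 0.3333]
t=1: π = [0.2500, 0.3889, 0.3611]
t=2: π = [0.2500, 0.4074, 0.3426]
t=3: π = [0.2500, 0.3951, 0.3549]
t=4: π = [0.2500, 0.4033, 0.3467]
t=5: π = [0.2500, 0.3978, 0.3522]
t=6: π = [0.2500, 0.4015, 0.3485]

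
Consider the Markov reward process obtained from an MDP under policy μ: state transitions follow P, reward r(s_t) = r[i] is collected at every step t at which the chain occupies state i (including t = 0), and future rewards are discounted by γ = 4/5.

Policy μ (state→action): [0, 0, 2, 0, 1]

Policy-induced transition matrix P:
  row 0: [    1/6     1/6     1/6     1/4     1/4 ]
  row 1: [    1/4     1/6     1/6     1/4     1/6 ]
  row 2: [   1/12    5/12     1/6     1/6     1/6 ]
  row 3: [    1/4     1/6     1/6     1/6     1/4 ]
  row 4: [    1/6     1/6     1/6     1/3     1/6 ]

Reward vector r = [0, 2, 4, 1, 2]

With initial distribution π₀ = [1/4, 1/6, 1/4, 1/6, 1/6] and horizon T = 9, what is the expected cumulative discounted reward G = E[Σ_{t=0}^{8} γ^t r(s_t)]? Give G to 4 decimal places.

t=0: π = [0.2500, 0.1667, 0.2500, 0.1667, 0.1667], E[r] = 1.8333, γ^t·E[r] = 1.833333, running G = 1.833333
t=1: π = [0.1736, 0.2292, 0.1667, 0.2292, 0.2014], E[r] = 1.7569, γ^t·E[r] = 1.405556, running G = 3.238889
t=2: π = [0.1910, 0.2083, 0.1667, 0.2338, 0.2002], E[r] = 1.7176, γ^t·E[r] = 1.099259, running G = 4.338148
t=3: π = [0.1896, 0.2083, 0.1667, 0.2333, 0.2021], E[r] = 1.7208, γ^t·E[r] = 0.881037, running G = 5.219185
t=4: π = [0.1896, 0.2083, 0.1667, 0.2335, 0.2019], E[r] = 1.7207, γ^t·E[r] = 0.704784, running G = 5.923969
t=5: π = [0.1896, 0.2083, 0.1667, 0.2335, 0.2019], E[r] = 1.7207, γ^t·E[r] = 0.563826, running G = 6.487794
t=6: π = [0.1896, 0.2083, 0.1667, 0.2335, 0.2019], E[r] = 1.7207, γ^t·E[r] = 0.451061, running G = 6.938855
t=7: π = [0.1896, 0.2083, 0.1667, 0.2335, 0.2019], E[r] = 1.7207, γ^t·E[r] = 0.360849, running G = 7.299704
t=8: π = [0.1896, 0.2083, 0.1667, 0.2335, 0.2019], E[r] = 1.7207, γ^t·E[r] = 0.288679, running G = 7.588383

G = 7.5884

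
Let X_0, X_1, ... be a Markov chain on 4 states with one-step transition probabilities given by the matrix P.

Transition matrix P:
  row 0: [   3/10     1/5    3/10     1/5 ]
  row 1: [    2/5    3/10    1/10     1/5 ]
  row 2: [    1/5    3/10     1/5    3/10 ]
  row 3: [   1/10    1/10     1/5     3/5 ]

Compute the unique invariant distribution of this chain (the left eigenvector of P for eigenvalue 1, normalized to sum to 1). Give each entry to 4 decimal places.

Balance equations π_j = Σ_i π_i·P[i][j]:
  π_0 = 3/10·π_0 + 2/5·π_1 + 1/5·π_2 + 1/10·π_3
  π_1 = 1/5·π_0 + 3/10·π_1 + 3/10·π_2 + 1/10·π_3
  π_2 = 3/10·π_0 + 1/10·π_1 + 1/5·π_2 + 1/5·π_3
  normalize: π_0 + π_1 + π_2 + π_3 = 1
Solving the linear system gives exactly π = [139/613, 125/613, 124/613, 225/613].

π = [0.2268, 0.2039, 0.2023, 0.3670]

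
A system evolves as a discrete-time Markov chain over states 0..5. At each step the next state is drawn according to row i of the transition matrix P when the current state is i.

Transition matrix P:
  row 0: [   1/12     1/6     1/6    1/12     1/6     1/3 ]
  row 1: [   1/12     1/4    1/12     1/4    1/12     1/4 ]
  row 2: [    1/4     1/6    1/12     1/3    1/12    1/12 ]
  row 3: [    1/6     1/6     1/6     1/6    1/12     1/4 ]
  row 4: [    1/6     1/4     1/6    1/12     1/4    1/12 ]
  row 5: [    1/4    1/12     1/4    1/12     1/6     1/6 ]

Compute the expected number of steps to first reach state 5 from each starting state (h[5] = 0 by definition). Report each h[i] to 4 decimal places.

First-step conditioning: h[5] = 0; for i ≠ 5, h[i] = 1 + Σ_k P[i][k]·h[k].
  h[0] = 1 + 1/12·h[0] + 1/6·h[1] + 1/6·h[2] + 1/12·h[3] + 1/6·h[4]
  h[1] = 1 + 1/12·h[0] + 1/4·h[1] + 1/12·h[2] + 1/4·h[3] + 1/12·h[4]
  h[2] = 1 + 1/4·h[0] + 1/6·h[1] + 1/12·h[2] + 1/3·h[3] + 1/12·h[4]
  h[3] = 1 + 1/6·h[0] + 1/6·h[1] + 1/6·h[2] + 1/6·h[3] + 1/12·h[4]
  h[4] = 1 + 1/6·h[0] + 1/4·h[1] + 1/6·h[2] + 1/12·h[3] + 1/4·h[4]
Solving the 5×5 linear system over states ≠ 5 gives exactly h = [34916/8191, 36912/8191, 42756/8191, 37208/8191, 44620/8191, 0] (h[5] = 0 is the target).

h = [4.2627, 4.5064, 5.2199, 4.5425, 5.4474, 0.0000]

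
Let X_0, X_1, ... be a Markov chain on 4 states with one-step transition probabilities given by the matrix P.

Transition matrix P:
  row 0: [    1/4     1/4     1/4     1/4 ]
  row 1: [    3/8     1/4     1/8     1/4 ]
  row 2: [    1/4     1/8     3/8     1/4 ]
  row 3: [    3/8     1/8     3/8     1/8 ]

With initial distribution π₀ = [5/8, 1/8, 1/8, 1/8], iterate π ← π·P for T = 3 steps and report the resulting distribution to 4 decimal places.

t=0: π = [0.6250, 0.1250, 0.1250, 0.1250]
t=1: π = [0.2813, 0.2188, 0.2656, 0.2344]
t=2: π = [0.3066, 0.1875, 0.2852, 0.2207]
t=3: π = [0.3010, 0.1868, 0.2898, 0.2224]

π = [0.3010, 0.1868, 0.2898, 0.2224]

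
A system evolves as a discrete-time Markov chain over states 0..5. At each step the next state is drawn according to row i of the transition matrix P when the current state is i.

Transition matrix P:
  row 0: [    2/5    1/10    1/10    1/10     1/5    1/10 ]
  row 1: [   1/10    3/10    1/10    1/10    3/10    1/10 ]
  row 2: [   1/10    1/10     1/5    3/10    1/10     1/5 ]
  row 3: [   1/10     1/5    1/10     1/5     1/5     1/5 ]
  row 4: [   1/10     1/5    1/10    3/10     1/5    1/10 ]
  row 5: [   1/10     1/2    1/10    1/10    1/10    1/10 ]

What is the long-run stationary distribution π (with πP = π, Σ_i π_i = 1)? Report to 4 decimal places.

π = [0.1429, 0.2370, 0.1111, 0.1802, 0.1997, 0.1291]

Balance equations π_j = Σ_i π_i·P[i][j]:
  π_0 = 2/5·π_0 + 1/10·π_1 + 1/10·π_2 + 1/10·π_3 + 1/10·π_4 + 1/10·π_5
  π_1 = 1/10·π_0 + 3/10·π_1 + 1/10·π_2 + 1/5·π_3 + 1/5·π_4 + 1/2·π_5
  π_2 = 1/10·π_0 + 1/10·π_1 + 1/5·π_2 + 1/10·π_3 + 1/10·π_4 + 1/10·π_5
  π_3 = 1/10·π_0 + 1/10·π_1 + 3/10·π_2 + 1/5·π_3 + 3/10·π_4 + 1/10·π_5
  π_4 = 1/5·π_0 + 3/10·π_1 + 1/10·π_2 + 1/5·π_3 + 1/5·π_4 + 1/10·π_5
  normalize: π_0 + π_1 + π_2 + π_3 + π_4 + π_5 = 1
Solving the linear system gives exactly π = [1/7, 15143/63882, 1/9, 5755/31941, 2126/10647, 8249/63882].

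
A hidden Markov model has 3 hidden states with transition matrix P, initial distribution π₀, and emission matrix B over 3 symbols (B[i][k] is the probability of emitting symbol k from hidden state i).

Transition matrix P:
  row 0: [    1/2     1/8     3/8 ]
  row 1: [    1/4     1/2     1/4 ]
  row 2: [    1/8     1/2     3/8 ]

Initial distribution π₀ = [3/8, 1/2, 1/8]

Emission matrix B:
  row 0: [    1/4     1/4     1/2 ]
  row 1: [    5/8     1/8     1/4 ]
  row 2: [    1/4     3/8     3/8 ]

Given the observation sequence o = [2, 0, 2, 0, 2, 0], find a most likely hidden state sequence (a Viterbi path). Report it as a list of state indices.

path = [1, 1, 1, 1, 1, 1]

t=0: δ = [1.875e-01, 1.250e-01, 4.688e-02]  (obs o_0=2)
t=1: δ = [2.344e-02, 3.906e-02, 1.758e-02]  ψ = [0, 1, 0]  (obs o_1=0)
t=2: δ = [5.859e-03, 4.883e-03, 3.662e-03]  ψ = [0, 1, 1]  (obs o_2=2)
t=3: δ = [7.324e-04, 1.526e-03, 5.493e-04]  ψ = [0, 1, 0]  (obs o_3=0)
t=4: δ = [1.907e-04, 1.907e-04, 1.431e-04]  ψ = [1, 1, 1]  (obs o_4=2)
t=5: δ = [2.384e-05, 5.960e-05, 1.788e-05]  ψ = [0, 1, 0]  (obs o_5=0)
backtrack: best end state = 1; path = [1, 1, 1, 1, 1, 1]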